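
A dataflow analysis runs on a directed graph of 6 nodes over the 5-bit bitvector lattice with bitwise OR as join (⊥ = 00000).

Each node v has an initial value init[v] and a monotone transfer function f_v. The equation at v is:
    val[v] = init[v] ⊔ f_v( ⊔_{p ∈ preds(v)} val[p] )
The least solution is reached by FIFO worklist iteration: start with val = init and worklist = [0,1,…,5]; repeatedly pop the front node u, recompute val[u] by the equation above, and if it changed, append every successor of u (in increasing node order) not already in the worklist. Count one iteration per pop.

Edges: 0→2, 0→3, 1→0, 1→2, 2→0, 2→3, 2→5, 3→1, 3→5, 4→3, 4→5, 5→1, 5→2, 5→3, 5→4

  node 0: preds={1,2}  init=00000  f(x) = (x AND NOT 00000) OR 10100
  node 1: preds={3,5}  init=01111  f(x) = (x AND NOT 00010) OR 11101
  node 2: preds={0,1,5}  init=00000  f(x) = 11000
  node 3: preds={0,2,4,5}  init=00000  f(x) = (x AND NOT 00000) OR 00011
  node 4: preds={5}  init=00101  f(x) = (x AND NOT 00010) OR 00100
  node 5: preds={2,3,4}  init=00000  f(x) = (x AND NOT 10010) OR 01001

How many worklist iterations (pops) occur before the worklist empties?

13

Trace (13 dequeues):
  [1] u=0 | in 01111 | out 11111 | prev 00000 | push {}
  [2] u=1 | in 00000 | out 11111 | prev 01111 | push {0}
  [3] u=2 | in 11111 | out 11000 | prev 00000 | push {}
  [4] u=3 | in 11111 | out 11111 | prev 00000 | push {1}
  [5] u=4 | in 00000 | out 00101 | ==
  [6] u=5 | in 11111 | out 01101 | prev 00000 | push {2,3,4}
  [7] u=0 | in 11111 | out 11111 | ==
  [8] u=1 | in 11111 | out 11111 | ==
  [9] u=2 | in 11111 | out 11000 | ==
  [10] u=3 | in 11111 | out 11111 | ==
  [11] u=4 | in 01101 | out 01101 | prev 00101 | push {3,5}
  [12] u=3 | in 11111 | out 11111 | ==
  [13] u=5 | in 11111 | out 01101 | ==

Converged values:
  [0] 11111
  [1] 11111
  [2] 11000
  [3] 11111
  [4] 01101
  [5] 01101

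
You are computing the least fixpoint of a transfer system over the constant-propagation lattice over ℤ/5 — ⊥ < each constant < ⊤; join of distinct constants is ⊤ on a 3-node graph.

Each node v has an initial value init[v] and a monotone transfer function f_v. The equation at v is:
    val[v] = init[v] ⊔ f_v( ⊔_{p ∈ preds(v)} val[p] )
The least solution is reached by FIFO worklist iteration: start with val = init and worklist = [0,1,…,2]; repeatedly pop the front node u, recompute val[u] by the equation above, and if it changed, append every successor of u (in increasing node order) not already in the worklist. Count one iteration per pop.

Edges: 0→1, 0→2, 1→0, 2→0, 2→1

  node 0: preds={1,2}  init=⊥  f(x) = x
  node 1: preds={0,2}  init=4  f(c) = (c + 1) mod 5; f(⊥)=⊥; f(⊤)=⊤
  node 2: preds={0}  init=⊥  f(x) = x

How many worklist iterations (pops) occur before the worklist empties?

8

Iteration log — 8 steps:
  step 1. node 0  ⊔preds=4  new=4  old=⊥  +wl: 
  step 2. node 1  ⊔preds=4  new=⊤  old=4  +wl: 0
  step 3. node 2  ⊔preds=4  new=4  old=⊥  +wl: 1
  step 4. node 0  ⊔preds=⊤  new=⊤  old=4  +wl: 2
  step 5. node 1  ⊔preds=⊤  new=⊤  stable
  step 6. node 2  ⊔preds=⊤  new=⊤  old=4  +wl: 0,1
  step 7. node 0  ⊔preds=⊤  new=⊤  stable
  step 8. node 1  ⊔preds=⊤  new=⊤  stable

Least fixpoint reached:
  node 0: ⊤
  node 1: ⊤
  node 2: ⊤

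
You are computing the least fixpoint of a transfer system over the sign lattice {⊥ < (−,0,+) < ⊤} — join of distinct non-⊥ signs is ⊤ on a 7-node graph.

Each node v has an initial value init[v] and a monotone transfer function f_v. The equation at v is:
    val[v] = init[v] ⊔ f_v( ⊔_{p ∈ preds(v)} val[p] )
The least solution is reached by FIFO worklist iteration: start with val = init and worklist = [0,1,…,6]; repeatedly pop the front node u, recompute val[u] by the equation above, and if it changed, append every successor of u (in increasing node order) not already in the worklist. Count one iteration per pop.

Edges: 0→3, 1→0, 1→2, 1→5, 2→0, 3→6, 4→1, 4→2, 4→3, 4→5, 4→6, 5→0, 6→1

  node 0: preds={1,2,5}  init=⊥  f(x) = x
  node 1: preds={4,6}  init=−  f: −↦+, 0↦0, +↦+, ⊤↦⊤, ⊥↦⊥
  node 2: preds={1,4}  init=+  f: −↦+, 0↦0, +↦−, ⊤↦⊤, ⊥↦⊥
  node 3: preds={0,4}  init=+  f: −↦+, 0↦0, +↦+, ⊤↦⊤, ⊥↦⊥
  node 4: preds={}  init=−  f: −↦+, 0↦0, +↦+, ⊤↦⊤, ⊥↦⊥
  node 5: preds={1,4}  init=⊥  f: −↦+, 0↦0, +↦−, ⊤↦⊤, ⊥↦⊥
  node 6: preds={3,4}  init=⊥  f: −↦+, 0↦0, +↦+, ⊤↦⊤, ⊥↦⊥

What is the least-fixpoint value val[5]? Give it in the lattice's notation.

Trace (9 dequeues):
  [1] u=0 | in ⊤ | out ⊤ | prev ⊥ | push {}
  [2] u=1 | in − | out ⊤ | prev − | push {0}
  [3] u=2 | in ⊤ | out ⊤ | prev + | push {}
  [4] u=3 | in ⊤ | out ⊤ | prev + | push {}
  [5] u=4 | in ⊥ | out − | ==
  [6] u=5 | in ⊤ | out ⊤ | prev ⊥ | push {}
  [7] u=6 | in ⊤ | out ⊤ | prev ⊥ | push {1}
  [8] u=0 | in ⊤ | out ⊤ | ==
  [9] u=1 | in ⊤ | out ⊤ | ==

Converged values:
  [0] ⊤
  [1] ⊤
  [2] ⊤
  [3] ⊤
  [4] −
  [5] ⊤
  [6] ⊤

⊤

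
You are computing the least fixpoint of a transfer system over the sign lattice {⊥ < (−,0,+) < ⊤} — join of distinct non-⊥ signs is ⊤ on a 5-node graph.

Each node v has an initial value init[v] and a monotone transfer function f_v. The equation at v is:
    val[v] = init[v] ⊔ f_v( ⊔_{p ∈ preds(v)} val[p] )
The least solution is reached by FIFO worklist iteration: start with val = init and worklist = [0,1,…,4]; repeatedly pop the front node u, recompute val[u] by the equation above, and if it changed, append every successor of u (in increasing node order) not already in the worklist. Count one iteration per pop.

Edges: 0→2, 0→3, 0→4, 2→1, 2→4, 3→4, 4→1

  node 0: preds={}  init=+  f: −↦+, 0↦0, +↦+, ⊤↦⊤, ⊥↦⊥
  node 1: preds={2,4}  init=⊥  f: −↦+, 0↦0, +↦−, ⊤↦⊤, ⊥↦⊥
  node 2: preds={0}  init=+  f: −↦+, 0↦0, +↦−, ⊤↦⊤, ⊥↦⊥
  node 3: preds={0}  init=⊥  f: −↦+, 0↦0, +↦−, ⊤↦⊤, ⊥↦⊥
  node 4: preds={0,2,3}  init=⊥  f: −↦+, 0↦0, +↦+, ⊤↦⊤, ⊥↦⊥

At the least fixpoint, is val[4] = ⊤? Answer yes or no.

yes

Worklist (6 pops):
  #1 pop 0: in=⊥ → + (no change)
  #2 pop 1: in=+ → − (was ⊥); enqueue []
  #3 pop 2: in=+ → ⊤ (was +); enqueue [1]
  #4 pop 3: in=+ → − (was ⊥); enqueue []
  #5 pop 4: in=⊤ → ⊤ (was ⊥); enqueue []
  #6 pop 1: in=⊤ → ⊤ (was −); enqueue []

Fixpoint:
  val[0] = +
  val[1] = ⊤
  val[2] = ⊤
  val[3] = −
  val[4] = ⊤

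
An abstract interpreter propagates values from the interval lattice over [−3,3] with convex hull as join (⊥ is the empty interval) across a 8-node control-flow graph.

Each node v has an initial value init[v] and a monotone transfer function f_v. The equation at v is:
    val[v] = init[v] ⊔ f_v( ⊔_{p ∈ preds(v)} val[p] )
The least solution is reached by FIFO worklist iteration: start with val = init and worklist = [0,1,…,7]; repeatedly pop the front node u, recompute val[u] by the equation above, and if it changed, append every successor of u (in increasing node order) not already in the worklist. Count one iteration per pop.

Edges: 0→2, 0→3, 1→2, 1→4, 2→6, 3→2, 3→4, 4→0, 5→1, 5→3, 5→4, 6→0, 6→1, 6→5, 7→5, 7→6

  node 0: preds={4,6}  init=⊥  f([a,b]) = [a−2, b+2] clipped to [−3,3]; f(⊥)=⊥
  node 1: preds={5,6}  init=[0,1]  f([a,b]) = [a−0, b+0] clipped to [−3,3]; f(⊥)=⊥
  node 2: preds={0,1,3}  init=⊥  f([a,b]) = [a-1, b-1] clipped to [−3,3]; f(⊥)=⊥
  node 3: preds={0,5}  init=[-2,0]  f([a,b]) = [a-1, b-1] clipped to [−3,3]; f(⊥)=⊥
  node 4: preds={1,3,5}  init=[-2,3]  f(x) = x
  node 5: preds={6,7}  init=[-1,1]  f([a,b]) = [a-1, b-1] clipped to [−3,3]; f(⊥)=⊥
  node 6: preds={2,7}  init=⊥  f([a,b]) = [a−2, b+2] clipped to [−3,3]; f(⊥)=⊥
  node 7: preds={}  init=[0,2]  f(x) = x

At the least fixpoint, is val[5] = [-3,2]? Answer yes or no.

yes

Worklist (16 pops):
  #1 pop 0: in=[-2,3] → [-3,3] (was ⊥); enqueue []
  #2 pop 1: in=[-1,1] → [-1,1] (was [0,1]); enqueue []
  #3 pop 2: in=[-3,3] → [-3,2] (was ⊥); enqueue []
  #4 pop 3: in=[-3,3] → [-3,2] (was [-2,0]); enqueue [2]
  #5 pop 4: in=[-3,2] → [-3,3] (was [-2,3]); enqueue [0]
  #6 pop 5: in=[0,2] → [-1,1] (no change)
  #7 pop 6: in=[-3,2] → [-3,3] (was ⊥); enqueue [1,5]
  #8 pop 7: in=⊥ → [0,2] (no change)
  #9 pop 2: in=[-3,3] → [-3,2] (no change)
  #10 pop 0: in=[-3,3] → [-3,3] (no change)
  #11 pop 1: in=[-3,3] → [-3,3] (was [-1,1]); enqueue [2,4]
  #12 pop 5: in=[-3,3] → [-3,2] (was [-1,1]); enqueue [1,3]
  #13 pop 2: in=[-3,3] → [-3,2] (no change)
  #14 pop 4: in=[-3,3] → [-3,3] (no change)
  #15 pop 1: in=[-3,3] → [-3,3] (no change)
  #16 pop 3: in=[-3,3] → [-3,2] (no change)

Fixpoint:
  val[0] = [-3,3]
  val[1] = [-3,3]
  val[2] = [-3,2]
  val[3] = [-3,2]
  val[4] = [-3,3]
  val[5] = [-3,2]
  val[6] = [-3,3]
  val[7] = [0,2]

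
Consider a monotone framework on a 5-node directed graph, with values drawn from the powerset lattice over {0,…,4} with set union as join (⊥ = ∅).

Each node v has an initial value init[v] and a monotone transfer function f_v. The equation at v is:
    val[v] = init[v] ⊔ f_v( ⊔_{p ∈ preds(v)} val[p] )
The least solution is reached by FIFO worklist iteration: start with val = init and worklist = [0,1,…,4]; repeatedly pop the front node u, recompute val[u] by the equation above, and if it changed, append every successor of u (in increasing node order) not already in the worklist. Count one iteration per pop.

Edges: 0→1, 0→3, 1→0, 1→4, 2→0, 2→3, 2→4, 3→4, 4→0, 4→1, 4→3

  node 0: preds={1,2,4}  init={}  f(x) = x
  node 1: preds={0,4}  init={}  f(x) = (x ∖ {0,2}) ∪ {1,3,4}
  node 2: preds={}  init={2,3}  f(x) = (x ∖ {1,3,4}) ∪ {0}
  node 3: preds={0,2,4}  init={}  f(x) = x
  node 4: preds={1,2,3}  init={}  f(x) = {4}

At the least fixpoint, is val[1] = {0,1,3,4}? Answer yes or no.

Iteration log — 9 steps:
  step 1. node 0  ⊔preds={2,3}  new={2,3}  old={}  +wl: 
  step 2. node 1  ⊔preds={2,3}  new={1,3,4}  old={}  +wl: 0
  step 3. node 2  ⊔preds={}  new={0,2,3}  old={2,3}  +wl: 
  step 4. node 3  ⊔preds={0,2,3}  new={0,2,3}  old={}  +wl: 
  step 5. node 4  ⊔preds={0,1,2,3,4}  new={4}  old={}  +wl: 1,3
  step 6. node 0  ⊔preds={0,1,2,3,4}  new={0,1,2,3,4}  old={2,3}  +wl: 
  step 7. node 1  ⊔preds={0,1,2,3,4}  new={1,3,4}  stable
  step 8. node 3  ⊔preds={0,1,2,3,4}  new={0,1,2,3,4}  old={0,2,3}  +wl: 4
  step 9. node 4  ⊔preds={0,1,2,3,4}  new={4}  stable

Least fixpoint reached:
  node 0: {0,1,2,3,4}
  node 1: {1,3,4}
  node 2: {0,2,3}
  node 3: {0,1,2,3,4}
  node 4: {4}

no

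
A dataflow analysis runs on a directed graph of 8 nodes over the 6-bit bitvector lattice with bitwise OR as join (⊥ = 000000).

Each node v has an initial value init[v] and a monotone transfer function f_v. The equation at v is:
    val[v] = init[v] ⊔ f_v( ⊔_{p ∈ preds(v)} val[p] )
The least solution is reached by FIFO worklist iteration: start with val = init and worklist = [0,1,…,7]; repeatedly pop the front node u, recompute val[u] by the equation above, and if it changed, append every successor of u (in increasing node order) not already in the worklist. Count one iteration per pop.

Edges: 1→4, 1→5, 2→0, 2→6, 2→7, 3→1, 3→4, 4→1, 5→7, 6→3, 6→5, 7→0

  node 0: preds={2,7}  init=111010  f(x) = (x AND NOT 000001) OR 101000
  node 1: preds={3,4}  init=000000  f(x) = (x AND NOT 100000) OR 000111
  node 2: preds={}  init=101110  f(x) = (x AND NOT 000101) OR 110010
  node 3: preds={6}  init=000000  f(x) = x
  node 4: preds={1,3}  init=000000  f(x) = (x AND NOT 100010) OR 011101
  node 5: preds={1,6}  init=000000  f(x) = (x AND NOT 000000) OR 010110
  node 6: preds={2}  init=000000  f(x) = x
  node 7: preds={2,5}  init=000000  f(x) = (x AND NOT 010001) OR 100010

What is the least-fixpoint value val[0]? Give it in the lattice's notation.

111110

Trace (15 dequeues):
  [1] u=0 | in 101110 | out 111110 | prev 111010 | push {}
  [2] u=1 | in 000000 | out 000111 | prev 000000 | push {}
  [3] u=2 | in 000000 | out 111110 | prev 101110 | push {0}
  [4] u=3 | in 000000 | out 000000 | ==
  [5] u=4 | in 000111 | out 011101 | prev 000000 | push {1}
  [6] u=5 | in 000111 | out 010111 | prev 000000 | push {}
  [7] u=6 | in 111110 | out 111110 | prev 000000 | push {3,5}
  [8] u=7 | in 111111 | out 101110 | prev 000000 | push {}
  [9] u=0 | in 111110 | out 111110 | ==
  [10] u=1 | in 011101 | out 011111 | prev 000111 | push {4}
  [11] u=3 | in 111110 | out 111110 | prev 000000 | push {1}
  [12] u=5 | in 111111 | out 111111 | prev 010111 | push {7}
  [13] u=4 | in 111111 | out 011101 | ==
  [14] u=1 | in 111111 | out 011111 | ==
  [15] u=7 | in 111111 | out 101110 | ==

Converged values:
  [0] 111110
  [1] 011111
  [2] 111110
  [3] 111110
  [4] 011101
  [5] 111111
  [6] 111110
  [7] 101110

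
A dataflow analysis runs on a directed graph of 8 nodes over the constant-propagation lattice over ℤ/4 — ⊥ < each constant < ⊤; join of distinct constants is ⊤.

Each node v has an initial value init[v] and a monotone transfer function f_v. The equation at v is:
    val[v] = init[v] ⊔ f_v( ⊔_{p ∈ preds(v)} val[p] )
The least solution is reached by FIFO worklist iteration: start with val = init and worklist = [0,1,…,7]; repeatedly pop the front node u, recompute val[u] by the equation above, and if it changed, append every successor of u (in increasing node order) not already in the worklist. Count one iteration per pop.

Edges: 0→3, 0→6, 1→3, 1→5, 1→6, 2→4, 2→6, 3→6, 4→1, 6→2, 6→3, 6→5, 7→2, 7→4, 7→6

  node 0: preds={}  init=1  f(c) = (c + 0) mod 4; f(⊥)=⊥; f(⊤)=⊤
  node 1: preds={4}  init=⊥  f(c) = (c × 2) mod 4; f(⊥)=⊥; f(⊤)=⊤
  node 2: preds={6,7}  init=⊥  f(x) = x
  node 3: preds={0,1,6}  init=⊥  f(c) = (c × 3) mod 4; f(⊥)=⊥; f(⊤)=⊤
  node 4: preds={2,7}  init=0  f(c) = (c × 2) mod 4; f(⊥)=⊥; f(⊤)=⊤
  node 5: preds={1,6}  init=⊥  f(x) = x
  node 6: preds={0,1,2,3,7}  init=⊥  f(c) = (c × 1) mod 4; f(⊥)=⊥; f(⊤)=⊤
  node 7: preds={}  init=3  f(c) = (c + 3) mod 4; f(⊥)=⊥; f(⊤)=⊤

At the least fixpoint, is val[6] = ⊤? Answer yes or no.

yes

Trace (14 dequeues):
  [1] u=0 | in ⊥ | out 1 | ==
  [2] u=1 | in 0 | out 0 | prev ⊥ | push {}
  [3] u=2 | in 3 | out 3 | prev ⊥ | push {}
  [4] u=3 | in ⊤ | out ⊤ | prev ⊥ | push {}
  [5] u=4 | in 3 | out ⊤ | prev 0 | push {1}
  [6] u=5 | in 0 | out 0 | prev ⊥ | push {}
  [7] u=6 | in ⊤ | out ⊤ | prev ⊥ | push {2,3,5}
  [8] u=7 | in ⊥ | out 3 | ==
  [9] u=1 | in ⊤ | out ⊤ | prev 0 | push {6}
  [10] u=2 | in ⊤ | out ⊤ | prev 3 | push {4}
  [11] u=3 | in ⊤ | out ⊤ | ==
  [12] u=5 | in ⊤ | out ⊤ | prev 0 | push {}
  [13] u=6 | in ⊤ | out ⊤ | ==
  [14] u=4 | in ⊤ | out ⊤ | ==

Converged values:
  [0] 1
  [1] ⊤
  [2] ⊤
  [3] ⊤
  [4] ⊤
  [5] ⊤
  [6] ⊤
  [7] 3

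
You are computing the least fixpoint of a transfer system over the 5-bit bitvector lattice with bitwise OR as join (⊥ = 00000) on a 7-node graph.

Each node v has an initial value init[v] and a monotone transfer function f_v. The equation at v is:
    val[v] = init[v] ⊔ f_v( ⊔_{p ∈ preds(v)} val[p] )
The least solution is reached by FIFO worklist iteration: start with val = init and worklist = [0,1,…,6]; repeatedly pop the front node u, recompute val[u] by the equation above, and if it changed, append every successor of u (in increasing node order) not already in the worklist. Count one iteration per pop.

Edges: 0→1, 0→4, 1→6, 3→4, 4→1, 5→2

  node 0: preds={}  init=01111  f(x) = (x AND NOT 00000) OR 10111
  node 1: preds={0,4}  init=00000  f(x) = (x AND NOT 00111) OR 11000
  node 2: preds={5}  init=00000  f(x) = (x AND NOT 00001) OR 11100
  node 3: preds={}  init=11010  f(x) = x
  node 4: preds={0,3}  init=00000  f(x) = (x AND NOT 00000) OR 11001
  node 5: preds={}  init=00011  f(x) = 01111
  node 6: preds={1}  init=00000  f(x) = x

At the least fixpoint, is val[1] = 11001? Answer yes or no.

Worklist (9 pops):
  #1 pop 0: in=00000 → 11111 (was 01111); enqueue []
  #2 pop 1: in=11111 → 11000 (was 00000); enqueue []
  #3 pop 2: in=00011 → 11110 (was 00000); enqueue []
  #4 pop 3: in=00000 → 11010 (no change)
  #5 pop 4: in=11111 → 11111 (was 00000); enqueue [1]
  #6 pop 5: in=00000 → 01111 (was 00011); enqueue [2]
  #7 pop 6: in=11000 → 11000 (was 00000); enqueue []
  #8 pop 1: in=11111 → 11000 (no change)
  #9 pop 2: in=01111 → 11110 (no change)

Fixpoint:
  val[0] = 11111
  val[1] = 11000
  val[2] = 11110
  val[3] = 11010
  val[4] = 11111
  val[5] = 01111
  val[6] = 11000

no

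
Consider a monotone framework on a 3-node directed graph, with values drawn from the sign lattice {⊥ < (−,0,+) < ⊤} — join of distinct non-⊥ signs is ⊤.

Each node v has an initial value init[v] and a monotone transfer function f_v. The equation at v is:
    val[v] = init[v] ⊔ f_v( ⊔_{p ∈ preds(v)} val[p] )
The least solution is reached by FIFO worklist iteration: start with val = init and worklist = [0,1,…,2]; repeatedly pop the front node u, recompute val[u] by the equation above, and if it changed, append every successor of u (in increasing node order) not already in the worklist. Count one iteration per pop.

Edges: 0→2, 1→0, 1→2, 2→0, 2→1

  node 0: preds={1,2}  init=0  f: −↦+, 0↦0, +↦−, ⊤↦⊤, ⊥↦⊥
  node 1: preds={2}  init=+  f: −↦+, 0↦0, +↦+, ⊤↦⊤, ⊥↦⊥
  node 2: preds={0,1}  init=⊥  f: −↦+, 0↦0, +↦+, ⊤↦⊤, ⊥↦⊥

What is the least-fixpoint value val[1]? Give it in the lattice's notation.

Iteration log — 7 steps:
  step 1. node 0  ⊔preds=+  new=⊤  old=0  +wl: 
  step 2. node 1  ⊔preds=⊥  new=+  stable
  step 3. node 2  ⊔preds=⊤  new=⊤  old=⊥  +wl: 0,1
  step 4. node 0  ⊔preds=⊤  new=⊤  stable
  step 5. node 1  ⊔preds=⊤  new=⊤  old=+  +wl: 0,2
  step 6. node 0  ⊔preds=⊤  new=⊤  stable
  step 7. node 2  ⊔preds=⊤  new=⊤  stable

Least fixpoint reached:
  node 0: ⊤
  node 1: ⊤
  node 2: ⊤

⊤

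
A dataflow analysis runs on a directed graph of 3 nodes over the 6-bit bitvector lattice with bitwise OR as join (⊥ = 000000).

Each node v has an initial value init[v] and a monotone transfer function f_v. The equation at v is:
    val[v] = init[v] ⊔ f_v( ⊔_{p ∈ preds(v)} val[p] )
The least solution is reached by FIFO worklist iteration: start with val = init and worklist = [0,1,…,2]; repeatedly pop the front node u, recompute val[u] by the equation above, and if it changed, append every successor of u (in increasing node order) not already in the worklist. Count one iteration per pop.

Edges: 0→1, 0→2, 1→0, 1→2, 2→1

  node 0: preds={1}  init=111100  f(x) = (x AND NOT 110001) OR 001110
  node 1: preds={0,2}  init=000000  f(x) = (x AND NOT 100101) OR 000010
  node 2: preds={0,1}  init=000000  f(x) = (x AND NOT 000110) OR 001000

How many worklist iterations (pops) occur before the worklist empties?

Iteration log — 5 steps:
  step 1. node 0  ⊔preds=000000  new=111110  old=111100  +wl: 
  step 2. node 1  ⊔preds=111110  new=011010  old=000000  +wl: 0
  step 3. node 2  ⊔preds=111110  new=111000  old=000000  +wl: 1
  step 4. node 0  ⊔preds=011010  new=111110  stable
  step 5. node 1  ⊔preds=111110  new=011010  stable

Least fixpoint reached:
  node 0: 111110
  node 1: 011010
  node 2: 111000

5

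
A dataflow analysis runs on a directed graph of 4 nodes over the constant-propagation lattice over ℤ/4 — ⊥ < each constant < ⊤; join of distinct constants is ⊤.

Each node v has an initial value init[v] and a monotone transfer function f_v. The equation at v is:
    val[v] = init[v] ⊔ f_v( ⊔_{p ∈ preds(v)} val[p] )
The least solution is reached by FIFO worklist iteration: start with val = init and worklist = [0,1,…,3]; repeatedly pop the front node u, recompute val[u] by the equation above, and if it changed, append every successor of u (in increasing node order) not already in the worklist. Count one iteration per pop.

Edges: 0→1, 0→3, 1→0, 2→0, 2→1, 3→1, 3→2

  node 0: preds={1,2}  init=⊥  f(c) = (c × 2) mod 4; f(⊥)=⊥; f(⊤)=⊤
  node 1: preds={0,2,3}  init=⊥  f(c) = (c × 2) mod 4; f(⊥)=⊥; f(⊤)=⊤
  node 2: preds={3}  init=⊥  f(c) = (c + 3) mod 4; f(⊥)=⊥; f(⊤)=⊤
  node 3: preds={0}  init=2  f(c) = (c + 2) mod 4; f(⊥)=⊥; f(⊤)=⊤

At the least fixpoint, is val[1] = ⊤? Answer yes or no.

yes

Iteration log — 12 steps:
  step 1. node 0  ⊔preds=⊥  new=⊥  stable
  step 2. node 1  ⊔preds=2  new=0  old=⊥  +wl: 0
  step 3. node 2  ⊔preds=2  new=1  old=⊥  +wl: 1
  step 4. node 3  ⊔preds=⊥  new=2  stable
  step 5. node 0  ⊔preds=⊤  new=⊤  old=⊥  +wl: 3
  step 6. node 1  ⊔preds=⊤  new=⊤  old=0  +wl: 0
  step 7. node 3  ⊔preds=⊤  new=⊤  old=2  +wl: 1,2
  step 8. node 0  ⊔preds=⊤  new=⊤  stable
  step 9. node 1  ⊔preds=⊤  new=⊤  stable
  step 10. node 2  ⊔preds=⊤  new=⊤  old=1  +wl: 0,1
  step 11. node 0  ⊔preds=⊤  new=⊤  stable
  step 12. node 1  ⊔preds=⊤  new=⊤  stable

Least fixpoint reached:
  node 0: ⊤
  node 1: ⊤
  node 2: ⊤
  node 3: ⊤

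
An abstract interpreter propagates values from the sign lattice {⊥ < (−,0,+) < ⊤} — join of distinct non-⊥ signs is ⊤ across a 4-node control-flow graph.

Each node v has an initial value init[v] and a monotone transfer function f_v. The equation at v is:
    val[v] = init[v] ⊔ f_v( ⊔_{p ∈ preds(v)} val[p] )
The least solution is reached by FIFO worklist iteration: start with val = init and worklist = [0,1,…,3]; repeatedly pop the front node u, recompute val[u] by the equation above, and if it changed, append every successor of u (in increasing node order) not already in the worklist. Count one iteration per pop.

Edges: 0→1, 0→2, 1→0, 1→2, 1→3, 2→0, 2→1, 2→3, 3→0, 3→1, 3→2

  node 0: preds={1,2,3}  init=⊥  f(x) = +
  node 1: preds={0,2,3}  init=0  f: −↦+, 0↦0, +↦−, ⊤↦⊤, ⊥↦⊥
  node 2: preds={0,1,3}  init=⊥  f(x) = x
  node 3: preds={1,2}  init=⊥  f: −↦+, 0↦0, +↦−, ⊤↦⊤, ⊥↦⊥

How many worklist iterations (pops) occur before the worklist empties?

7

Iteration log — 7 steps:
  step 1. node 0  ⊔preds=0  new=+  old=⊥  +wl: 
  step 2. node 1  ⊔preds=+  new=⊤  old=0  +wl: 0
  step 3. node 2  ⊔preds=⊤  new=⊤  old=⊥  +wl: 1
  step 4. node 3  ⊔preds=⊤  new=⊤  old=⊥  +wl: 2
  step 5. node 0  ⊔preds=⊤  new=+  stable
  step 6. node 1  ⊔preds=⊤  new=⊤  stable
  step 7. node 2  ⊔preds=⊤  new=⊤  stable

Least fixpoint reached:
  node 0: +
  node 1: ⊤
  node 2: ⊤
  node 3: ⊤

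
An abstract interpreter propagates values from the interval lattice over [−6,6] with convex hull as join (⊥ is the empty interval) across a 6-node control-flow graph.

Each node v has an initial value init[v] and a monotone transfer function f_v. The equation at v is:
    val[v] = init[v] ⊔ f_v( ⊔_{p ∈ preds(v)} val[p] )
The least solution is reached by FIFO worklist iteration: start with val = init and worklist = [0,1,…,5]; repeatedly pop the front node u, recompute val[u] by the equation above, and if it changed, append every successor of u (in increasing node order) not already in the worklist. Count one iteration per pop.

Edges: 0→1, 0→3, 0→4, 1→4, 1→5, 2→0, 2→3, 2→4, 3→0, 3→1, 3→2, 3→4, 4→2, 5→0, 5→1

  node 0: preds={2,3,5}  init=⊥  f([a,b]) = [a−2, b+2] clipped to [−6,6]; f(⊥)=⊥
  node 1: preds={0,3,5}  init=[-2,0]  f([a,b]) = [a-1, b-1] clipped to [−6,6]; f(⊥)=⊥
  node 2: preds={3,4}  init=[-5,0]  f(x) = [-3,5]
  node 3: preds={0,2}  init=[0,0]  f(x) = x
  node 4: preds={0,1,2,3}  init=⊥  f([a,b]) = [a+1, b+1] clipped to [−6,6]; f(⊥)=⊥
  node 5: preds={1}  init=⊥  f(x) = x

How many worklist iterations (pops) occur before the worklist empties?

15

Worklist (15 pops):
  #1 pop 0: in=[-5,0] → [-6,2] (was ⊥); enqueue []
  #2 pop 1: in=[-6,2] → [-6,1] (was [-2,0]); enqueue []
  #3 pop 2: in=[0,0] → [-5,5] (was [-5,0]); enqueue [0]
  #4 pop 3: in=[-6,5] → [-6,5] (was [0,0]); enqueue [1,2]
  #5 pop 4: in=[-6,5] → [-5,6] (was ⊥); enqueue []
  #6 pop 5: in=[-6,1] → [-6,1] (was ⊥); enqueue []
  #7 pop 0: in=[-6,5] → [-6,6] (was [-6,2]); enqueue [3,4]
  #8 pop 1: in=[-6,6] → [-6,5] (was [-6,1]); enqueue [5]
  #9 pop 2: in=[-6,6] → [-5,5] (no change)
  #10 pop 3: in=[-6,6] → [-6,6] (was [-6,5]); enqueue [0,1,2]
  #11 pop 4: in=[-6,6] → [-5,6] (no change)
  #12 pop 5: in=[-6,5] → [-6,5] (was [-6,1]); enqueue []
  #13 pop 0: in=[-6,6] → [-6,6] (no change)
  #14 pop 1: in=[-6,6] → [-6,5] (no change)
  #15 pop 2: in=[-6,6] → [-5,5] (no change)

Fixpoint:
  val[0] = [-6,6]
  val[1] = [-6,5]
  val[2] = [-5,5]
  val[3] = [-6,6]
  val[4] = [-5,6]
  val[5] = [-6,5]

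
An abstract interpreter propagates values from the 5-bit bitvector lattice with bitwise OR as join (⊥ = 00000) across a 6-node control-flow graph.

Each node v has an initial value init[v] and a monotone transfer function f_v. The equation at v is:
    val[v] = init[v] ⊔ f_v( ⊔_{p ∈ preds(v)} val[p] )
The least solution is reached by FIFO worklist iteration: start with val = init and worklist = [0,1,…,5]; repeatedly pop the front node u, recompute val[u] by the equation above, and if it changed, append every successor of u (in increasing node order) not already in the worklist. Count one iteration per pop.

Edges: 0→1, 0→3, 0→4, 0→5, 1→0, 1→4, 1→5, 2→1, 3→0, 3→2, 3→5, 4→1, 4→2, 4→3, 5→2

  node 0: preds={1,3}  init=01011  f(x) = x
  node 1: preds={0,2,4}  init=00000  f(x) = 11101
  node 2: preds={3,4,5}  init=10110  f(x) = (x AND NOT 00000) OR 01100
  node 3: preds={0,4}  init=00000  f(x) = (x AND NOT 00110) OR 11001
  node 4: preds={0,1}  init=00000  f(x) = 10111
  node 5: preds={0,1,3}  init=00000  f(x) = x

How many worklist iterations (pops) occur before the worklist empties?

Iteration log — 13 steps:
  step 1. node 0  ⊔preds=00000  new=01011  stable
  step 2. node 1  ⊔preds=11111  new=11101  old=00000  +wl: 0
  step 3. node 2  ⊔preds=00000  new=11110  old=10110  +wl: 1
  step 4. node 3  ⊔preds=01011  new=11001  old=00000  +wl: 2
  step 5. node 4  ⊔preds=11111  new=10111  old=00000  +wl: 3
  step 6. node 5  ⊔preds=11111  new=11111  old=00000  +wl: 
  step 7. node 0  ⊔preds=11101  new=11111  old=01011  +wl: 4,5
  step 8. node 1  ⊔preds=11111  new=11101  stable
  step 9. node 2  ⊔preds=11111  new=11111  old=11110  +wl: 1
  step 10. node 3  ⊔preds=11111  new=11001  stable
  step 11. node 4  ⊔preds=11111  new=10111  stable
  step 12. node 5  ⊔preds=11111  new=11111  stable
  step 13. node 1  ⊔preds=11111  new=11101  stable

Least fixpoint reached:
  node 0: 11111
  node 1: 11101
  node 2: 11111
  node 3: 11001
  node 4: 10111
  node 5: 11111

13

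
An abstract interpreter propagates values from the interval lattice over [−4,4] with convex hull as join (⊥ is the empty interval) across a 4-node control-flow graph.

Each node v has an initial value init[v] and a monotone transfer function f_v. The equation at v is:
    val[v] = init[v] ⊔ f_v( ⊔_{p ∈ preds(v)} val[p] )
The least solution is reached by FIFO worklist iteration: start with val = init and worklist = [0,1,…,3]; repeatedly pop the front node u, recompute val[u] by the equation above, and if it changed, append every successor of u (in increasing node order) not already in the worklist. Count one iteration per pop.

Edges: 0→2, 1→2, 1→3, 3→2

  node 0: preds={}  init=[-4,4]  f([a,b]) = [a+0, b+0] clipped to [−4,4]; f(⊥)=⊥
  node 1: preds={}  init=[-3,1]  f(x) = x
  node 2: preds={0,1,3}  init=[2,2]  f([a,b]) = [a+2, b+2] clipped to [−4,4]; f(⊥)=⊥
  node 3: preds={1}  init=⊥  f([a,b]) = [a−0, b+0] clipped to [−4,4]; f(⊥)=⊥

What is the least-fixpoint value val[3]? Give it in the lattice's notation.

[-3,1]

Iteration log — 5 steps:
  step 1. node 0  ⊔preds=⊥  new=[-4,4]  stable
  step 2. node 1  ⊔preds=⊥  new=[-3,1]  stable
  step 3. node 2  ⊔preds=[-4,4]  new=[-2,4]  old=[2,2]  +wl: 
  step 4. node 3  ⊔preds=[-3,1]  new=[-3,1]  old=⊥  +wl: 2
  step 5. node 2  ⊔preds=[-4,4]  new=[-2,4]  stable

Least fixpoint reached:
  node 0: [-4,4]
  node 1: [-3,1]
  node 2: [-2,4]
  node 3: [-3,1]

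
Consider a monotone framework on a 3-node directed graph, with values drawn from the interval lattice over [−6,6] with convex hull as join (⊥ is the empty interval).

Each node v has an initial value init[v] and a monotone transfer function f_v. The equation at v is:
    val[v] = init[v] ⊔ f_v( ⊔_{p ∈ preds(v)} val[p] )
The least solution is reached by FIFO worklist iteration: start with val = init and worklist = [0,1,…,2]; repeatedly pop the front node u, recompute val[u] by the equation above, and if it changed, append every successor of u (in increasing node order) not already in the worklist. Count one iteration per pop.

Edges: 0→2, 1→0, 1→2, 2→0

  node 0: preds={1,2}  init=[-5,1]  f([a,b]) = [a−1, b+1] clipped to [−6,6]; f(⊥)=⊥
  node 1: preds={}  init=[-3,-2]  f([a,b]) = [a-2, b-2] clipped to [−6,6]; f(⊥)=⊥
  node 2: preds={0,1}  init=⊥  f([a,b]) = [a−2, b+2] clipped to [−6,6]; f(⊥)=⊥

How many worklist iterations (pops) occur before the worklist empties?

Iteration log — 7 steps:
  step 1. node 0  ⊔preds=[-3,-2]  new=[-5,1]  stable
  step 2. node 1  ⊔preds=⊥  new=[-3,-2]  stable
  step 3. node 2  ⊔preds=[-5,1]  new=[-6,3]  old=⊥  +wl: 0
  step 4. node 0  ⊔preds=[-6,3]  new=[-6,4]  old=[-5,1]  +wl: 2
  step 5. node 2  ⊔preds=[-6,4]  new=[-6,6]  old=[-6,3]  +wl: 0
  step 6. node 0  ⊔preds=[-6,6]  new=[-6,6]  old=[-6,4]  +wl: 2
  step 7. node 2  ⊔preds=[-6,6]  new=[-6,6]  stable

Least fixpoint reached:
  node 0: [-6,6]
  node 1: [-3,-2]
  node 2: [-6,6]

7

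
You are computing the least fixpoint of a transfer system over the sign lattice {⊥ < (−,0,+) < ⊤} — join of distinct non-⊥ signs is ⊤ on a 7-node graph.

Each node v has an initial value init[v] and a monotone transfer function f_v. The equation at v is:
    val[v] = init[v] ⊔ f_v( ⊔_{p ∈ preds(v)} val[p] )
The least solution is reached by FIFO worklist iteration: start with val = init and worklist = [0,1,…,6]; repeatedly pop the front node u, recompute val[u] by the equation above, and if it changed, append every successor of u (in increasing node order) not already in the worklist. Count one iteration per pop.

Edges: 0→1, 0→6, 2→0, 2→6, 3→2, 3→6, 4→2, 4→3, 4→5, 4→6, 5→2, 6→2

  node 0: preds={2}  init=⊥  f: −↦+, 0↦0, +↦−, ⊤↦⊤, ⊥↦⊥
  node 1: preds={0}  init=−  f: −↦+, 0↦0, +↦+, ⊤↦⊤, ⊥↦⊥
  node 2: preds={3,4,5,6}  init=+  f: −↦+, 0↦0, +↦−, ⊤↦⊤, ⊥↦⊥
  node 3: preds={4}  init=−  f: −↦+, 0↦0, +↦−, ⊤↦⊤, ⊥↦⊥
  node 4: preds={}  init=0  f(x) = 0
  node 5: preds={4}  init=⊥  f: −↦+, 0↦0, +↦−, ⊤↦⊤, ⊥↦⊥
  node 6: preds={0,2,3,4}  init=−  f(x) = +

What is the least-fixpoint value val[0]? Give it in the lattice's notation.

Trace (11 dequeues):
  [1] u=0 | in + | out − | prev ⊥ | push {}
  [2] u=1 | in − | out ⊤ | prev − | push {}
  [3] u=2 | in ⊤ | out ⊤ | prev + | push {0}
  [4] u=3 | in 0 | out ⊤ | prev − | push {2}
  [5] u=4 | in ⊥ | out 0 | ==
  [6] u=5 | in 0 | out 0 | prev ⊥ | push {}
  [7] u=6 | in ⊤ | out ⊤ | prev − | push {}
  [8] u=0 | in ⊤ | out ⊤ | prev − | push {1,6}
  [9] u=2 | in ⊤ | out ⊤ | ==
  [10] u=1 | in ⊤ | out ⊤ | ==
  [11] u=6 | in ⊤ | out ⊤ | ==

Converged values:
  [0] ⊤
  [1] ⊤
  [2] ⊤
  [3] ⊤
  [4] 0
  [5] 0
  [6] ⊤

⊤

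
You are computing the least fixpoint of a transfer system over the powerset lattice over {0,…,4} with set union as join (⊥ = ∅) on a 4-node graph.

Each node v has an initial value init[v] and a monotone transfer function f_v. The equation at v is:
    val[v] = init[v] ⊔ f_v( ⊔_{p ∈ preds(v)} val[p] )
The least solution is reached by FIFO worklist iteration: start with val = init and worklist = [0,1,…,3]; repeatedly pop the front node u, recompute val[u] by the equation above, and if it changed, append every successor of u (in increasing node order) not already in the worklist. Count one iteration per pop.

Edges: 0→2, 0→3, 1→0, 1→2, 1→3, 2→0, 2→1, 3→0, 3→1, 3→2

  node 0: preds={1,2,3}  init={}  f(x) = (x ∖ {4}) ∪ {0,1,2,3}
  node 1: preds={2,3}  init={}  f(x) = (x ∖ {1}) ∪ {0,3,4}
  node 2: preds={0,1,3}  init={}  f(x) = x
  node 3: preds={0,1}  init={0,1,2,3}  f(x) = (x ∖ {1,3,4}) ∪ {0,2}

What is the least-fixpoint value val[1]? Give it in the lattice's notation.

Trace (6 dequeues):
  [1] u=0 | in {0,1,2,3} | out {0,1,2,3} | prev {} | push {}
  [2] u=1 | in {0,1,2,3} | out {0,2,3,4} | prev {} | push {0}
  [3] u=2 | in {0,1,2,3,4} | out {0,1,2,3,4} | prev {} | push {1}
  [4] u=3 | in {0,1,2,3,4} | out {0,1,2,3} | ==
  [5] u=0 | in {0,1,2,3,4} | out {0,1,2,3} | ==
  [6] u=1 | in {0,1,2,3,4} | out {0,2,3,4} | ==

Converged values:
  [0] {0,1,2,3}
  [1] {0,2,3,4}
  [2] {0,1,2,3,4}
  [3] {0,1,2,3}

{0,2,3,4}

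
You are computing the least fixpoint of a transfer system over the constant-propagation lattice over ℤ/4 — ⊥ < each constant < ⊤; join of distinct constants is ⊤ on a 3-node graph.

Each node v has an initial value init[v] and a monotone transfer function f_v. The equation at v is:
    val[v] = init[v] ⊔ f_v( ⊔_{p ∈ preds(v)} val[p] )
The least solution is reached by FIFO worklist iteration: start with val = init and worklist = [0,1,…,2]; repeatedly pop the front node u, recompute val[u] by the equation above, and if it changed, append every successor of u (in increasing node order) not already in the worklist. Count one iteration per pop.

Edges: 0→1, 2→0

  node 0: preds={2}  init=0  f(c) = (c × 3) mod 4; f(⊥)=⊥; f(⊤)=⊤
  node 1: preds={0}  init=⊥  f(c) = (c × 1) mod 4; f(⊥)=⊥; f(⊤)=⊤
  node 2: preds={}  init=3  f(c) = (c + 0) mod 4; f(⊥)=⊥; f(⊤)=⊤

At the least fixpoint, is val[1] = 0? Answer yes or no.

Worklist (3 pops):
  #1 pop 0: in=3 → ⊤ (was 0); enqueue []
  #2 pop 1: in=⊤ → ⊤ (was ⊥); enqueue []
  #3 pop 2: in=⊥ → 3 (no change)

Fixpoint:
  val[0] = ⊤
  val[1] = ⊤
  val[2] = 3

no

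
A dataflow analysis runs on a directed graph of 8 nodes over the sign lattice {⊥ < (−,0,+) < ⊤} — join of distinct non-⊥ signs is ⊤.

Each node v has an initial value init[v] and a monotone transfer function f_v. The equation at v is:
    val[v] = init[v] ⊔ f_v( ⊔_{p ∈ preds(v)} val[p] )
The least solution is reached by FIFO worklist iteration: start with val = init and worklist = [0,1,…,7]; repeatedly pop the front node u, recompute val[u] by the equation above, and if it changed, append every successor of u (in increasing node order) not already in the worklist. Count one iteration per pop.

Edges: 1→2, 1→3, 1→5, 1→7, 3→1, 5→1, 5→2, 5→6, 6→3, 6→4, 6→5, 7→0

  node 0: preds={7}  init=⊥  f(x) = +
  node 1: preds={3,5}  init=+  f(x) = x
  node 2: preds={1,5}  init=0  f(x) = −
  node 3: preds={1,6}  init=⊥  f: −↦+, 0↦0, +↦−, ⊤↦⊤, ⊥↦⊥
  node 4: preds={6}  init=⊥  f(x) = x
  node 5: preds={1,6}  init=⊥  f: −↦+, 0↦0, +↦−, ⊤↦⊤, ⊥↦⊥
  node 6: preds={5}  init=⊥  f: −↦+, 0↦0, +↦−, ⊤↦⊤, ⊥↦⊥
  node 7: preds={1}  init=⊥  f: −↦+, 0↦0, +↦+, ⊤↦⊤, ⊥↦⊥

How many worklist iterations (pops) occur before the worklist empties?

22

Worklist (22 pops):
  #1 pop 0: in=⊥ → + (was ⊥); enqueue []
  #2 pop 1: in=⊥ → + (no change)
  #3 pop 2: in=+ → ⊤ (was 0); enqueue []
  #4 pop 3: in=+ → − (was ⊥); enqueue [1]
  #5 pop 4: in=⊥ → ⊥ (no change)
  #6 pop 5: in=+ → − (was ⊥); enqueue [2]
  #7 pop 6: in=− → + (was ⊥); enqueue [3,4,5]
  #8 pop 7: in=+ → + (was ⊥); enqueue [0]
  #9 pop 1: in=− → ⊤ (was +); enqueue [7]
  #10 pop 2: in=⊤ → ⊤ (no change)
  #11 pop 3: in=⊤ → ⊤ (was −); enqueue [1]
  #12 pop 4: in=+ → + (was ⊥); enqueue []
  #13 pop 5: in=⊤ → ⊤ (was −); enqueue [2,6]
  #14 pop 0: in=+ → + (no change)
  #15 pop 7: in=⊤ → ⊤ (was +); enqueue [0]
  #16 pop 1: in=⊤ → ⊤ (no change)
  #17 pop 2: in=⊤ → ⊤ (no change)
  #18 pop 6: in=⊤ → ⊤ (was +); enqueue [3,4,5]
  #19 pop 0: in=⊤ → + (no change)
  #20 pop 3: in=⊤ → ⊤ (no change)
  #21 pop 4: in=⊤ → ⊤ (was +); enqueue []
  #22 pop 5: in=⊤ → ⊤ (no change)

Fixpoint:
  val[0] = +
  val[1] = ⊤
  val[2] = ⊤
  val[3] = ⊤
  val[4] = ⊤
  val[5] = ⊤
  val[6] = ⊤
  val[7] = ⊤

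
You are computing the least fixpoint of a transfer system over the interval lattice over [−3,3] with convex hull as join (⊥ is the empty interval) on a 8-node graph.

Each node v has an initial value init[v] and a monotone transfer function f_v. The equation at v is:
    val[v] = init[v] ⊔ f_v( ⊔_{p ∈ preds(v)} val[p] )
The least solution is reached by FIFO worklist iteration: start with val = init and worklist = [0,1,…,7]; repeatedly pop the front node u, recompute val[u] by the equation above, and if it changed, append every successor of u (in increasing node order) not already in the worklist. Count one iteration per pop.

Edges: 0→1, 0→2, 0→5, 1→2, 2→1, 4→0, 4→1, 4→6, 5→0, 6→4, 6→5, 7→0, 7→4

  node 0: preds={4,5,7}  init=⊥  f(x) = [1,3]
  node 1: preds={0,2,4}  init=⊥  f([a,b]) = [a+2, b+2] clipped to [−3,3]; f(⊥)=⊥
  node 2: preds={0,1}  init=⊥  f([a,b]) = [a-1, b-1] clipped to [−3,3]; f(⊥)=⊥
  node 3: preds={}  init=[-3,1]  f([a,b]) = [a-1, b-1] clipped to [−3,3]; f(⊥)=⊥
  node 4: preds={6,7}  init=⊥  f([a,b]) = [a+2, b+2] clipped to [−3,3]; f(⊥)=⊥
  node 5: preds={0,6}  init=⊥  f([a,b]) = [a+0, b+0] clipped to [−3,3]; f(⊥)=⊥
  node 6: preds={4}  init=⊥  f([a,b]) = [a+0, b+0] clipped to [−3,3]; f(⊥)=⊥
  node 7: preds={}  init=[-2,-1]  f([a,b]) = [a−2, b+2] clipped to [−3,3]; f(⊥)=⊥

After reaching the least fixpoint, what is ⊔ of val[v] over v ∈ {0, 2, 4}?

[0,3]

Trace (18 dequeues):
  [1] u=0 | in [-2,-1] | out [1,3] | prev ⊥ | push {}
  [2] u=1 | in [1,3] | out [3,3] | prev ⊥ | push {}
  [3] u=2 | in [1,3] | out [0,2] | prev ⊥ | push {1}
  [4] u=3 | in ⊥ | out [-3,1] | ==
  [5] u=4 | in [-2,-1] | out [0,1] | prev ⊥ | push {0}
  [6] u=5 | in [1,3] | out [1,3] | prev ⊥ | push {}
  [7] u=6 | in [0,1] | out [0,1] | prev ⊥ | push {4,5}
  [8] u=7 | in ⊥ | out [-2,-1] | ==
  [9] u=1 | in [0,3] | out [2,3] | prev [3,3] | push {2}
  [10] u=0 | in [-2,3] | out [1,3] | ==
  [11] u=4 | in [-2,1] | out [0,3] | prev [0,1] | push {0,1,6}
  [12] u=5 | in [0,3] | out [0,3] | prev [1,3] | push {}
  [13] u=2 | in [1,3] | out [0,2] | ==
  [14] u=0 | in [-2,3] | out [1,3] | ==
  [15] u=1 | in [0,3] | out [2,3] | ==
  [16] u=6 | in [0,3] | out [0,3] | prev [0,1] | push {4,5}
  [17] u=4 | in [-2,3] | out [0,3] | ==
  [18] u=5 | in [0,3] | out [0,3] | ==

Converged values:
  [0] [1,3]
  [1] [2,3]
  [2] [0,2]
  [3] [-3,1]
  [4] [0,3]
  [5] [0,3]
  [6] [0,3]
  [7] [-2,-1]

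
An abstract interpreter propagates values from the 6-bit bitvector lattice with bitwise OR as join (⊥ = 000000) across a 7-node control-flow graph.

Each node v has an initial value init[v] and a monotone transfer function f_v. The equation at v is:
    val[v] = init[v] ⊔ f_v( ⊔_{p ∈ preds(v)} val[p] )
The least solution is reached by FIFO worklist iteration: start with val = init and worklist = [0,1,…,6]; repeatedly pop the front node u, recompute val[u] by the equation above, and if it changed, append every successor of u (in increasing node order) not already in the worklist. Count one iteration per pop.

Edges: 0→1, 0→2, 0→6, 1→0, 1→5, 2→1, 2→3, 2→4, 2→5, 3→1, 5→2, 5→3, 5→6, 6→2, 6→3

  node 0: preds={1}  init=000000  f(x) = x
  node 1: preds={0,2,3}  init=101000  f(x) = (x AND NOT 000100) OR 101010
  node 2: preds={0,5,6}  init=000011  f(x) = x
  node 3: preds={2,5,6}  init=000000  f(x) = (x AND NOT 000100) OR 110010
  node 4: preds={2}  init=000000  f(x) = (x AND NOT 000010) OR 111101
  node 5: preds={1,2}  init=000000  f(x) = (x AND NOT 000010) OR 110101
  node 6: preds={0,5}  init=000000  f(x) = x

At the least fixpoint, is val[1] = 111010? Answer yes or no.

no

Trace (19 dequeues):
  [1] u=0 | in 101000 | out 101000 | prev 000000 | push {}
  [2] u=1 | in 101011 | out 101011 | prev 101000 | push {0}
  [3] u=2 | in 101000 | out 101011 | prev 000011 | push {1}
  [4] u=3 | in 101011 | out 111011 | prev 000000 | push {}
  [5] u=4 | in 101011 | out 111101 | prev 000000 | push {}
  [6] u=5 | in 101011 | out 111101 | prev 000000 | push {2,3}
  [7] u=6 | in 111101 | out 111101 | prev 000000 | push {}
  [8] u=0 | in 101011 | out 101011 | prev 101000 | push {6}
  [9] u=1 | in 111011 | out 111011 | prev 101011 | push {0,5}
  [10] u=2 | in 111111 | out 111111 | prev 101011 | push {1,4}
  [11] u=3 | in 111111 | out 111011 | ==
  [12] u=6 | in 111111 | out 111111 | prev 111101 | push {2,3}
  [13] u=0 | in 111011 | out 111011 | prev 101011 | push {6}
  [14] u=5 | in 111111 | out 111101 | ==
  [15] u=1 | in 111111 | out 111011 | ==
  [16] u=4 | in 111111 | out 111101 | ==
  [17] u=2 | in 111111 | out 111111 | ==
  [18] u=3 | in 111111 | out 111011 | ==
  [19] u=6 | in 111111 | out 111111 | ==

Converged values:
  [0] 111011
  [1] 111011
  [2] 111111
  [3] 111011
  [4] 111101
  [5] 111101
  [6] 111111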